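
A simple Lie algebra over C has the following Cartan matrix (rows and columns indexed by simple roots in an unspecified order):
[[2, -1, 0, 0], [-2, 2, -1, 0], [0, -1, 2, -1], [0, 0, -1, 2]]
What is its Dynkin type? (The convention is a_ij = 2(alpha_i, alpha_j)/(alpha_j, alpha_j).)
B4

The matrix has rank 4 with 2's on the diagonal. Reading the off-diagonal entries as Dynkin edges (a single edge where a_ij = a_ji = -1; a double or triple edge where a_ij * a_ji = 2 or 3), the diagram is a chain of 4 nodes with a double edge at one end; the terminal node there is the unique short simple root (B_4). One simple-root ordering that puts it in standard form is (alpha_4, alpha_3, alpha_2, alpha_1). So the algebra is type B_4, i.e. so(9).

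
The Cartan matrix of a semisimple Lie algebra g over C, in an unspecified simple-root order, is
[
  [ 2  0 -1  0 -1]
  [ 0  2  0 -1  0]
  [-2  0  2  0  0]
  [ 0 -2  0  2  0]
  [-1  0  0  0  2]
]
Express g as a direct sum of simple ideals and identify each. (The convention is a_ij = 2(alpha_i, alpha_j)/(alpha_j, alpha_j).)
The diagram associated to this matrix has two connected components: the simple roots {alpha_2, alpha_4} form a chain of 2 nodes with a double edge at one end; the terminal node there is the unique short simple root (B_2), and {alpha_1, alpha_3, alpha_5} form a chain of 3 nodes with a double edge at one end; the terminal node there is the unique long simple root (C_3). A semisimple Lie algebra decomposes uniquely as the direct sum of simple ideals, one per connected component of its Dynkin diagram, so g ≅ B_2 ⊕ C_3 (dimension 10 + 21 = 31).

type B_2 + type C_3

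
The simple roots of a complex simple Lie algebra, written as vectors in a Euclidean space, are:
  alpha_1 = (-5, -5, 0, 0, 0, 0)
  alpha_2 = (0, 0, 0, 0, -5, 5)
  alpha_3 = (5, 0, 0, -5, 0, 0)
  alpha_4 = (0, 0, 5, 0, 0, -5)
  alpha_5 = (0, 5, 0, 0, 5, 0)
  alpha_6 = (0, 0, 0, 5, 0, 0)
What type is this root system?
Compute the Cartan integers a_ij = 2(alpha_i, alpha_j)/(alpha_j, alpha_j); the resulting 6x6 Cartan matrix is
[[2, 0, -1, 0, -1, 0], [0, 2, 0, -1, -1, 0], [-1, 0, 2, 0, 0, -2], [0, -1, 0, 2, 0, 0], [-1, -1, 0, 0, 2, 0], [0, 0, -1, 0, 0, 2]].
The roots have two lengths (squared-length ratio 2:1); the short ones are alpha_{6}. The associated Dynkin diagram is a chain of 6 nodes with a double edge at one end; the terminal node there is the unique short simple root (B_6), so the type is B_6 (the algebra so(13)).

type B_6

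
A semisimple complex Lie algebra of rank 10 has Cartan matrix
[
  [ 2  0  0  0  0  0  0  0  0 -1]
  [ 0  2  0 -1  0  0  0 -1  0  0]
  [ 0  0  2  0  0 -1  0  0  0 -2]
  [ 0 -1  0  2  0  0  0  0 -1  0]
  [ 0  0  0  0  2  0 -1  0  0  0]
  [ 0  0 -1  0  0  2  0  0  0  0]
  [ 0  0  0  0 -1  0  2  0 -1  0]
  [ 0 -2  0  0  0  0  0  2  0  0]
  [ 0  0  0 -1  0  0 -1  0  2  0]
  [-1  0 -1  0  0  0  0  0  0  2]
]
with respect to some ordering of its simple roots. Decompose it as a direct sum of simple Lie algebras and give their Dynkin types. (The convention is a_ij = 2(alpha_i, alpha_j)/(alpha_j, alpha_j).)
The diagram associated to this matrix has two connected components: the simple roots {alpha_2, alpha_4, alpha_5, alpha_7, alpha_8, alpha_9} form a chain of 6 nodes with a double edge at one end; the terminal node there is the unique long simple root (C_6), and {alpha_1, alpha_3, alpha_6, alpha_10} form a chain of 4 nodes with a double edge between the middle two (F_4). A semisimple Lie algebra decomposes uniquely as the direct sum of simple ideals, one per connected component of its Dynkin diagram, so g ≅ C_6 ⊕ F_4 (dimension 78 + 52 = 130).

C_6 (sp(12)) ⊕ F_4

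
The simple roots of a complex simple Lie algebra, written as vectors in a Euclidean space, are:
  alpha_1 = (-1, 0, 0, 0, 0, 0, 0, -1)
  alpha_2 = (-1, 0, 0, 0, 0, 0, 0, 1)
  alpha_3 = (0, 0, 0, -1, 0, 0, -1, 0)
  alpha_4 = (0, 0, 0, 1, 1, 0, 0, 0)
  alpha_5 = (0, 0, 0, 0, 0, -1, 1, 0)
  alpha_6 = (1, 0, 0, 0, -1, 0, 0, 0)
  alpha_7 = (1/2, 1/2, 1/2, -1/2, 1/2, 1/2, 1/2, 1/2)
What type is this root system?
E_7

Compute the Cartan integers a_ij = 2(alpha_i, alpha_j)/(alpha_j, alpha_j); the resulting 7x7 Cartan matrix is
[[2, 0, 0, 0, 0, -1, -1], [0, 2, 0, 0, 0, -1, 0], [0, 0, 2, -1, -1, 0, 0], [0, 0, -1, 2, 0, -1, 0], [0, 0, -1, 0, 2, 0, 0], [-1, -1, 0, -1, 0, 2, 0], [-1, 0, 0, 0, 0, 0, 2]].
All simple roots have the same length, so the diagram is simply laced. The associated Dynkin diagram is a chain of 6 nodes with one extra node attached to the third node from one end (E_7), so the type is E_7.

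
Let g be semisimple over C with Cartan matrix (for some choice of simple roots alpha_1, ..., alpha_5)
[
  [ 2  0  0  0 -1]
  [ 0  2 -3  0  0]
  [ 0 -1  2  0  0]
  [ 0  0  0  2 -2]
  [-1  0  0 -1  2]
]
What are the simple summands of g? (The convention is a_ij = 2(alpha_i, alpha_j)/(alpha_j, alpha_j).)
C3 + G2

The diagram associated to this matrix has two connected components: the simple roots {alpha_1, alpha_4, alpha_5} form a chain of 3 nodes with a double edge at one end; the terminal node there is the unique long simple root (C_3), and {alpha_2, alpha_3} form two nodes joined by a triple edge (G_2). A semisimple Lie algebra decomposes uniquely as the direct sum of simple ideals, one per connected component of its Dynkin diagram, so g ≅ C_3 ⊕ G_2 (dimension 21 + 14 = 35).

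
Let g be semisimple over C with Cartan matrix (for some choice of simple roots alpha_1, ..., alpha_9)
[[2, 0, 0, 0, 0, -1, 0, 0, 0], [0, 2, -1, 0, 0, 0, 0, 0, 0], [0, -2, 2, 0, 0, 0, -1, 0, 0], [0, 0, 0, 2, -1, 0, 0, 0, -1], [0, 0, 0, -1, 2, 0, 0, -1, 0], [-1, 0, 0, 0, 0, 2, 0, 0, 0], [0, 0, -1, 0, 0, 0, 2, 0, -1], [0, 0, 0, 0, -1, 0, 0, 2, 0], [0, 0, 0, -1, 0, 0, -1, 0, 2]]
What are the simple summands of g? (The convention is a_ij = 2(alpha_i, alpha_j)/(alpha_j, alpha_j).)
The diagram associated to this matrix has two connected components: the simple roots {alpha_1, alpha_6} form a chain of 2 nodes with single edges (A_2), and {alpha_2, alpha_3, alpha_4, alpha_5, alpha_7, alpha_8, alpha_9} form a chain of 7 nodes with a double edge at one end; the terminal node there is the unique short simple root (B_7). A semisimple Lie algebra decomposes uniquely as the direct sum of simple ideals, one per connected component of its Dynkin diagram, so g ≅ A_2 ⊕ B_7 (dimension 8 + 105 = 113).

A2 + B7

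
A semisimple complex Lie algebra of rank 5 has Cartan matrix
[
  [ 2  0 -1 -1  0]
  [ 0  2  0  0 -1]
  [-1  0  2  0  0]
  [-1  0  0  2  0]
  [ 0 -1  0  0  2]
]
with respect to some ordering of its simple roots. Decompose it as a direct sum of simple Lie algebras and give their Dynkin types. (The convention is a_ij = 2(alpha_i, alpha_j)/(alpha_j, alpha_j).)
A_2 (sl(3)) + A_3 (sl(4))

The diagram associated to this matrix has two connected components: the simple roots {alpha_2, alpha_5} form a chain of 2 nodes with single edges (A_2), and {alpha_1, alpha_3, alpha_4} form a chain of 3 nodes with single edges (A_3). A semisimple Lie algebra decomposes uniquely as the direct sum of simple ideals, one per connected component of its Dynkin diagram, so g ≅ A_2 ⊕ A_3 (dimension 8 + 15 = 23).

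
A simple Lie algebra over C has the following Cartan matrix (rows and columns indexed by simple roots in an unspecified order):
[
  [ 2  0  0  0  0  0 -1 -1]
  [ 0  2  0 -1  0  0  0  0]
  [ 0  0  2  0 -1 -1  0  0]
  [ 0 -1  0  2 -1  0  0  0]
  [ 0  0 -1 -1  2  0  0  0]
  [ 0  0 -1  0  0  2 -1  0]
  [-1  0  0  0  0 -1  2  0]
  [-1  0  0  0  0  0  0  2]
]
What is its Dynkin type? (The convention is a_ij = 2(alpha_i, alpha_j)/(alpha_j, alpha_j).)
type A_8

The matrix has rank 8 with 2's on the diagonal. Reading the off-diagonal entries as Dynkin edges (a single edge where a_ij = a_ji = -1; a double or triple edge where a_ij * a_ji = 2 or 3), the diagram is a chain of 8 nodes with single edges (A_8). One simple-root ordering that puts it in standard form is (alpha_2, alpha_4, alpha_5, alpha_3, alpha_6, alpha_7, alpha_1, alpha_8). So the algebra is type A_8, i.e. sl(9).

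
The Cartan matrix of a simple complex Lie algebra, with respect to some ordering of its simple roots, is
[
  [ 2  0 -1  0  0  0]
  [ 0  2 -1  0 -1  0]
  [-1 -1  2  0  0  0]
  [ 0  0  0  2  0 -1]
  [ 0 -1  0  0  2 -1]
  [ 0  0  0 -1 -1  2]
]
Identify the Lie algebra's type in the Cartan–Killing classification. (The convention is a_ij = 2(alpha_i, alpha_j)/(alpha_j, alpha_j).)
A_6 (sl(7))

The matrix has rank 6 with 2's on the diagonal. Reading the off-diagonal entries as Dynkin edges (a single edge where a_ij = a_ji = -1; a double or triple edge where a_ij * a_ji = 2 or 3), the diagram is a chain of 6 nodes with single edges (A_6). One simple-root ordering that puts it in standard form is (alpha_4, alpha_6, alpha_5, alpha_2, alpha_3, alpha_1). So the algebra is type A_6, i.e. sl(7).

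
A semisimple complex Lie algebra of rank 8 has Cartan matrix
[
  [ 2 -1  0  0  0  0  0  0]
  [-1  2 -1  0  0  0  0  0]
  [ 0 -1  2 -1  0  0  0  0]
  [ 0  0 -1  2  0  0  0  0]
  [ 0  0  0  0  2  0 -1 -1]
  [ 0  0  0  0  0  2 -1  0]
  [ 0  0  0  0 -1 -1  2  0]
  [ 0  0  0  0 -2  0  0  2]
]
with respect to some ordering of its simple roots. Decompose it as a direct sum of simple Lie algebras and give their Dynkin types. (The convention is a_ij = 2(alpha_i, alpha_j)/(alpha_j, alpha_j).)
The diagram associated to this matrix has two connected components: the simple roots {alpha_1, alpha_2, alpha_3, alpha_4} form a chain of 4 nodes with single edges (A_4), and {alpha_5, alpha_6, alpha_7, alpha_8} form a chain of 4 nodes with a double edge at one end; the terminal node there is the unique long simple root (C_4). A semisimple Lie algebra decomposes uniquely as the direct sum of simple ideals, one per connected component of its Dynkin diagram, so g ≅ A_4 ⊕ C_4 (dimension 24 + 36 = 60).

A_4 + C_4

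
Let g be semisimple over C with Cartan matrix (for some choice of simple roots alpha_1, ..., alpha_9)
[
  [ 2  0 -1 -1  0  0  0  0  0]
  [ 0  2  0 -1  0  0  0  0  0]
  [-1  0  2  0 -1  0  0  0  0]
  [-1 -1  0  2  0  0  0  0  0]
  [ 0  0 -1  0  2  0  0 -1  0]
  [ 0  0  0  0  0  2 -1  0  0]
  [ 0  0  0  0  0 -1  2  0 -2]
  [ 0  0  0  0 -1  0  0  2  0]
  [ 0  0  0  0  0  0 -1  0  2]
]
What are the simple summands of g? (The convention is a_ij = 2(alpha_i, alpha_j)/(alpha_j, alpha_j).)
type A_6 ⊕ type B_3

The diagram associated to this matrix has two connected components: the simple roots {alpha_1, alpha_2, alpha_3, alpha_4, alpha_5, alpha_8} form a chain of 6 nodes with single edges (A_6), and {alpha_6, alpha_7, alpha_9} form a chain of 3 nodes with a double edge at one end; the terminal node there is the unique short simple root (B_3). A semisimple Lie algebra decomposes uniquely as the direct sum of simple ideals, one per connected component of its Dynkin diagram, so g ≅ A_6 ⊕ B_3 (dimension 48 + 21 = 69).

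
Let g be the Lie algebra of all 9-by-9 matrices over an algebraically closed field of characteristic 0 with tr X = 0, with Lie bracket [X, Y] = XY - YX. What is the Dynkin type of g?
type A_8

This is sl(9), which has dimension 9^2 - 1 = 80 and rank 9 - 1 = 8 (a Cartan subalgebra is the diagonal traceless matrices). In the classification of classical Lie algebras, the special linear algebra sl(n+1) has type A_n; here n = 8, so the Dynkin diagram is a chain of 8 nodes with single edges (A_8). Hence the type is A_8.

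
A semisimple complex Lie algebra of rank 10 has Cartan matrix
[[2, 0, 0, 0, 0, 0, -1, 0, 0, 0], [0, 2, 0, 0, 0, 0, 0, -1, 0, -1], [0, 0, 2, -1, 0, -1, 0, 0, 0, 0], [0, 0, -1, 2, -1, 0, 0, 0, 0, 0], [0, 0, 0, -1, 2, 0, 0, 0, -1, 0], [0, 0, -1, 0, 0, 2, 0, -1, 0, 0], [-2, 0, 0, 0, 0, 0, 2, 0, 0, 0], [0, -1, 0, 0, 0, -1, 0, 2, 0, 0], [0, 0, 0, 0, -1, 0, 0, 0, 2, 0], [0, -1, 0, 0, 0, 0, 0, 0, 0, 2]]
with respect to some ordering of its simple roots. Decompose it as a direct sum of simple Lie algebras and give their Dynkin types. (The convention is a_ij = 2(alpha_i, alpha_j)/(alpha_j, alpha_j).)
The diagram associated to this matrix has two connected components: the simple roots {alpha_2, alpha_3, alpha_4, alpha_5, alpha_6, alpha_8, alpha_9, alpha_10} form a chain of 8 nodes with single edges (A_8), and {alpha_1, alpha_7} form a chain of 2 nodes with a double edge at one end; the terminal node there is the unique short simple root (B_2). A semisimple Lie algebra decomposes uniquely as the direct sum of simple ideals, one per connected component of its Dynkin diagram, so g ≅ A_8 ⊕ B_2 (dimension 80 + 10 = 90).

A8 ⊕ B2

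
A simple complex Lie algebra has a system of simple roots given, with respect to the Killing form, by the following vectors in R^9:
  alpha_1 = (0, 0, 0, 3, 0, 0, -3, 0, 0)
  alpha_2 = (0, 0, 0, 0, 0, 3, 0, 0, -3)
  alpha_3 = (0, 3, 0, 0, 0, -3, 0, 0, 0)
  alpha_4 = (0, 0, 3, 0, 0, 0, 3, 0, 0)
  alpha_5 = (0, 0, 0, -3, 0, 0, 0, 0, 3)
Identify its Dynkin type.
type A_5

Compute the Cartan integers a_ij = 2(alpha_i, alpha_j)/(alpha_j, alpha_j); the resulting 5x5 Cartan matrix is
[[2, 0, 0, -1, -1], [0, 2, -1, 0, -1], [0, -1, 2, 0, 0], [-1, 0, 0, 2, 0], [-1, -1, 0, 0, 2]].
All simple roots have the same length, so the diagram is simply laced. The associated Dynkin diagram is a chain of 5 nodes with single edges (A_5), so the type is A_5 (the algebra sl(6)).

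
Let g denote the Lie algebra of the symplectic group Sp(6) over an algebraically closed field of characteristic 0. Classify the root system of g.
This is sp(6), which has dimension 6(6+1)/2 = 21 and rank 6/2 = 3. In the classification of classical Lie algebras, the symplectic algebra sp(2n) has type C_n; here n = 3, so the Dynkin diagram is a chain of 3 nodes with a double edge at one end; the terminal node there is the unique long simple root (C_3). Hence the type is C_3.

type C_3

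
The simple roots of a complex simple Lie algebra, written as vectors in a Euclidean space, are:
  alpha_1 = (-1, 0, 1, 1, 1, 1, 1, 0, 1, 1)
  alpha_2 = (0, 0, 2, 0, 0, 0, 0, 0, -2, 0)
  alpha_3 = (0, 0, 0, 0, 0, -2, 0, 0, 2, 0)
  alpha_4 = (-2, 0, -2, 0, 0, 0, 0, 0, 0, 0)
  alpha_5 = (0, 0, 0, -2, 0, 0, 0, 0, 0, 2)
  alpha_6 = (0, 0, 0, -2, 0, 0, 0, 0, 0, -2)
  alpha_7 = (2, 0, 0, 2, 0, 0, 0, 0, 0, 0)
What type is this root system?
E_7

Compute the Cartan integers a_ij = 2(alpha_i, alpha_j)/(alpha_j, alpha_j); the resulting 7x7 Cartan matrix is
[[2, 0, 0, 0, 0, -1, 0], [0, 2, -1, -1, 0, 0, 0], [0, -1, 2, 0, 0, 0, 0], [0, -1, 0, 2, 0, 0, -1], [0, 0, 0, 0, 2, 0, -1], [-1, 0, 0, 0, 0, 2, -1], [0, 0, 0, -1, -1, -1, 2]].
All simple roots have the same length, so the diagram is simply laced. The associated Dynkin diagram is a chain of 6 nodes with one extra node attached to the third node from one end (E_7), so the type is E_7.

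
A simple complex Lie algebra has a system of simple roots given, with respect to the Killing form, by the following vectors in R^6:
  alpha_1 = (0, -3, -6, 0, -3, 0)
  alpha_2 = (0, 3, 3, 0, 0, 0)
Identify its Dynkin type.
Compute the Cartan integers a_ij = 2(alpha_i, alpha_j)/(alpha_j, alpha_j); the resulting 2x2 Cartan matrix is
[[2, -3], [-1, 2]].
The roots have two lengths (squared-length ratio 3:1); the short ones are alpha_{2}. The associated Dynkin diagram is two nodes joined by a triple edge (G_2), so the type is G_2.

G2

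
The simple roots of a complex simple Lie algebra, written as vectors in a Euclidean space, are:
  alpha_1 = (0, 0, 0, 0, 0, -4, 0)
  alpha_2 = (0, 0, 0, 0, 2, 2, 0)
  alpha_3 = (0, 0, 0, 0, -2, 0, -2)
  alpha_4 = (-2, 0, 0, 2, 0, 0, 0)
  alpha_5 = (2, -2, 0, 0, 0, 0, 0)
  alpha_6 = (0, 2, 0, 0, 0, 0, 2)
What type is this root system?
Compute the Cartan integers a_ij = 2(alpha_i, alpha_j)/(alpha_j, alpha_j); the resulting 6x6 Cartan matrix is
[[2, -2, 0, 0, 0, 0], [-1, 2, -1, 0, 0, 0], [0, -1, 2, 0, 0, -1], [0, 0, 0, 2, -1, 0], [0, 0, 0, -1, 2, -1], [0, 0, -1, 0, -1, 2]].
The roots have two lengths (squared-length ratio 2:1); the short ones are alpha_{2,3,4,5,6}. The associated Dynkin diagram is a chain of 6 nodes with a double edge at one end; the terminal node there is the unique long simple root (C_6), so the type is C_6 (the algebra sp(12)).

C6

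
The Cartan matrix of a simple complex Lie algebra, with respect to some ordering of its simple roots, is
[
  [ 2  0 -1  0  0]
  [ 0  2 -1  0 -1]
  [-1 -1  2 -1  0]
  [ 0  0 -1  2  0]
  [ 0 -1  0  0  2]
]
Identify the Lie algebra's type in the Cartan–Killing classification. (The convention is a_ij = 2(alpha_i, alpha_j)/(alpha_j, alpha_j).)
The matrix has rank 5 with 2's on the diagonal. Reading the off-diagonal entries as Dynkin edges (a single edge where a_ij = a_ji = -1; a double or triple edge where a_ij * a_ji = 2 or 3), the diagram is a chain of 3 nodes with a fork of two nodes at one end (D_5). One simple-root ordering that puts it in standard form is (alpha_5, alpha_2, alpha_3, alpha_4, alpha_1). So the algebra is type D_5, i.e. so(10).

D5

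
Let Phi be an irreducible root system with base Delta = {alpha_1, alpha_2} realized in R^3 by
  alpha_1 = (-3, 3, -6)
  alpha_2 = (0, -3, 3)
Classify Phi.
type G_2

Compute the Cartan integers a_ij = 2(alpha_i, alpha_j)/(alpha_j, alpha_j); the resulting 2x2 Cartan matrix is
[[2, -3], [-1, 2]].
The roots have two lengths (squared-length ratio 3:1); the short ones are alpha_{2}. The associated Dynkin diagram is two nodes joined by a triple edge (G_2), so the type is G_2.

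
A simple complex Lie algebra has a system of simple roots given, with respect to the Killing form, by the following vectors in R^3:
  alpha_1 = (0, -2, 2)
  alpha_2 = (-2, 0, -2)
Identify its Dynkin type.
Compute the Cartan integers a_ij = 2(alpha_i, alpha_j)/(alpha_j, alpha_j); the resulting 2x2 Cartan matrix is
[[2, -1], [-1, 2]].
All simple roots have the same length, so the diagram is simply laced. The associated Dynkin diagram is a chain of 2 nodes with single edges (A_2), so the type is A_2 (the algebra sl(3)).

A2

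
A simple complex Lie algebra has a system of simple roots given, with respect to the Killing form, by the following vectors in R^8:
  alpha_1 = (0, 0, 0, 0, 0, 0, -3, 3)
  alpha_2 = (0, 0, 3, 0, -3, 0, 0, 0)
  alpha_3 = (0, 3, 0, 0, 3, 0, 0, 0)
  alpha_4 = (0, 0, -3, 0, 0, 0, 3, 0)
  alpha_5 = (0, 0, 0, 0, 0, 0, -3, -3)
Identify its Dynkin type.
D_5 (so(10))

Compute the Cartan integers a_ij = 2(alpha_i, alpha_j)/(alpha_j, alpha_j); the resulting 5x5 Cartan matrix is
[[2, 0, 0, -1, 0], [0, 2, -1, -1, 0], [0, -1, 2, 0, 0], [-1, -1, 0, 2, -1], [0, 0, 0, -1, 2]].
All simple roots have the same length, so the diagram is simply laced. The associated Dynkin diagram is a chain of 3 nodes with a fork of two nodes at one end (D_5), so the type is D_5 (the algebra so(10)).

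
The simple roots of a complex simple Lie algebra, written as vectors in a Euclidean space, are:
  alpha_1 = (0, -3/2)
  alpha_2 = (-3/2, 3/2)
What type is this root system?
Compute the Cartan integers a_ij = 2(alpha_i, alpha_j)/(alpha_j, alpha_j); the resulting 2x2 Cartan matrix is
[[2, -1], [-2, 2]].
The roots have two lengths (squared-length ratio 2:1); the short ones are alpha_{1}. The associated Dynkin diagram is a chain of 2 nodes with a double edge at one end; the terminal node there is the unique short simple root (B_2), so the type is B_2 (the algebra so(5)).

B_2 (so(5))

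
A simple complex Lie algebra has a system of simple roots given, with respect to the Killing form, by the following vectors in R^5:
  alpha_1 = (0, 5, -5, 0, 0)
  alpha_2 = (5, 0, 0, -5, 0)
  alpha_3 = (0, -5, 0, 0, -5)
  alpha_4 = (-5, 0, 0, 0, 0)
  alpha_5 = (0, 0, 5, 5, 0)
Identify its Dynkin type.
B_5

Compute the Cartan integers a_ij = 2(alpha_i, alpha_j)/(alpha_j, alpha_j); the resulting 5x5 Cartan matrix is
[[2, 0, -1, 0, -1], [0, 2, 0, -2, -1], [-1, 0, 2, 0, 0], [0, -1, 0, 2, 0], [-1, -1, 0, 0, 2]].
The roots have two lengths (squared-length ratio 2:1); the short ones are alpha_{4}. The associated Dynkin diagram is a chain of 5 nodes with a double edge at one end; the terminal node there is the unique short simple root (B_5), so the type is B_5 (the algebra so(11)).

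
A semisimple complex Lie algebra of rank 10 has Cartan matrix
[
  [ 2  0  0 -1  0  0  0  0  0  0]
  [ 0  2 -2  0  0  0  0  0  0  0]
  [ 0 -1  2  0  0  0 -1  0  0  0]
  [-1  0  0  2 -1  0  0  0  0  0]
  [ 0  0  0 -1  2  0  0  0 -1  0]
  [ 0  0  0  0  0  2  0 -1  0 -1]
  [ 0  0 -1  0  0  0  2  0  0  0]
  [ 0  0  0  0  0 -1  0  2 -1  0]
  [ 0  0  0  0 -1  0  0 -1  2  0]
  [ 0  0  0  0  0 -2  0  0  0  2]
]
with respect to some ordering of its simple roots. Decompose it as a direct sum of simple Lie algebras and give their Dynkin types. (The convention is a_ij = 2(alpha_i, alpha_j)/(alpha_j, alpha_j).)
The diagram associated to this matrix has two connected components: the simple roots {alpha_2, alpha_3, alpha_7} form a chain of 3 nodes with a double edge at one end; the terminal node there is the unique long simple root (C_3), and {alpha_1, alpha_4, alpha_5, alpha_6, alpha_8, alpha_9, alpha_10} form a chain of 7 nodes with a double edge at one end; the terminal node there is the unique long simple root (C_7). A semisimple Lie algebra decomposes uniquely as the direct sum of simple ideals, one per connected component of its Dynkin diagram, so g ≅ C_3 ⊕ C_7 (dimension 21 + 105 = 126).

C_3 (sp(6)) + C_7 (sp(14))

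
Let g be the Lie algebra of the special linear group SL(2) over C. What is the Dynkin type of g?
This is sl(2), which has dimension 2^2 - 1 = 3 and rank 2 - 1 = 1 (a Cartan subalgebra is the diagonal traceless matrices). In the classification of classical Lie algebras, the special linear algebra sl(n+1) has type A_n; here n = 1, so the Dynkin diagram is a chain of 1 nodes with single edges (A_1). Hence the type is A_1.

type A_1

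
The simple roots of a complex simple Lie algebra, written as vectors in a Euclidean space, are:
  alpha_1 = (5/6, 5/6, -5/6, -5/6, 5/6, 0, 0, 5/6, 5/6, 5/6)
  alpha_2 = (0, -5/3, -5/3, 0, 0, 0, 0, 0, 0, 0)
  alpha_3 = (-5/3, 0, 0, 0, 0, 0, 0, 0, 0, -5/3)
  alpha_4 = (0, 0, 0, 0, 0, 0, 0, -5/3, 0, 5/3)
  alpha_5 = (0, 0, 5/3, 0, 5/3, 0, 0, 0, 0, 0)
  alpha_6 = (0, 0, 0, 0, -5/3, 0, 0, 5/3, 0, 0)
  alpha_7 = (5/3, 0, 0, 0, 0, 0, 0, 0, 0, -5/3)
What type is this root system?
E_7

Compute the Cartan integers a_ij = 2(alpha_i, alpha_j)/(alpha_j, alpha_j); the resulting 7x7 Cartan matrix is
[[2, 0, -1, 0, 0, 0, 0], [0, 2, 0, 0, -1, 0, 0], [-1, 0, 2, -1, 0, 0, 0], [0, 0, -1, 2, 0, -1, -1], [0, -1, 0, 0, 2, -1, 0], [0, 0, 0, -1, -1, 2, 0], [0, 0, 0, -1, 0, 0, 2]].
All simple roots have the same length, so the diagram is simply laced. The associated Dynkin diagram is a chain of 6 nodes with one extra node attached to the third node from one end (E_7), so the type is E_7.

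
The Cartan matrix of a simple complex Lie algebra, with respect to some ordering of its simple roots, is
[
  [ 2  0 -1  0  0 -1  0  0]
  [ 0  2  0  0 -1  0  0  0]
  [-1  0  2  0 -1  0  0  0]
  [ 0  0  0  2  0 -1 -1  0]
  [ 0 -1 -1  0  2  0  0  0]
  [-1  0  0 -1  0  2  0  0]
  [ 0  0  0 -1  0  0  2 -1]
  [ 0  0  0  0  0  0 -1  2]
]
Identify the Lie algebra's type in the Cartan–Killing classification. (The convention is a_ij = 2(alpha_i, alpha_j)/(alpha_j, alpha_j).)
The matrix has rank 8 with 2's on the diagonal. Reading the off-diagonal entries as Dynkin edges (a single edge where a_ij = a_ji = -1; a double or triple edge where a_ij * a_ji = 2 or 3), the diagram is a chain of 8 nodes with single edges (A_8). One simple-root ordering that puts it in standard form is (alpha_8, alpha_7, alpha_4, alpha_6, alpha_1, alpha_3, alpha_5, alpha_2). So the algebra is type A_8, i.e. sl(9).

A8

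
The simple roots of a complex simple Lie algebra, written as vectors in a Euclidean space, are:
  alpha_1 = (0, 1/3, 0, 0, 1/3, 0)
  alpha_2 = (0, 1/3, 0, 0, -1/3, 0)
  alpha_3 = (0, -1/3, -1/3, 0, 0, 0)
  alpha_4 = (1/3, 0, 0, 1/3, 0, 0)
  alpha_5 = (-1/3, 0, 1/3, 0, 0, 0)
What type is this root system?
D_5

Compute the Cartan integers a_ij = 2(alpha_i, alpha_j)/(alpha_j, alpha_j); the resulting 5x5 Cartan matrix is
[[2, 0, -1, 0, 0], [0, 2, -1, 0, 0], [-1, -1, 2, 0, -1], [0, 0, 0, 2, -1], [0, 0, -1, -1, 2]].
All simple roots have the same length, so the diagram is simply laced. The associated Dynkin diagram is a chain of 3 nodes with a fork of two nodes at one end (D_5), so the type is D_5 (the algebra so(10)).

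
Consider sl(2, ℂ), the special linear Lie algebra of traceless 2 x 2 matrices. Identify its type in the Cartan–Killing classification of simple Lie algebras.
A1

This is sl(2), which has dimension 2^2 - 1 = 3 and rank 2 - 1 = 1 (a Cartan subalgebra is the diagonal traceless matrices). In the classification of classical Lie algebras, the special linear algebra sl(n+1) has type A_n; here n = 1, so the Dynkin diagram is a chain of 1 nodes with single edges (A_1). Hence the type is A_1.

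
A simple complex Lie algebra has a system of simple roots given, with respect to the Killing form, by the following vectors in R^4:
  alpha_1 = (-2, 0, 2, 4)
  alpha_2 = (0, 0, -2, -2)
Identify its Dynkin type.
G2

Compute the Cartan integers a_ij = 2(alpha_i, alpha_j)/(alpha_j, alpha_j); the resulting 2x2 Cartan matrix is
[[2, -3], [-1, 2]].
The roots have two lengths (squared-length ratio 3:1); the short ones are alpha_{2}. The associated Dynkin diagram is two nodes joined by a triple edge (G_2), so the type is G_2.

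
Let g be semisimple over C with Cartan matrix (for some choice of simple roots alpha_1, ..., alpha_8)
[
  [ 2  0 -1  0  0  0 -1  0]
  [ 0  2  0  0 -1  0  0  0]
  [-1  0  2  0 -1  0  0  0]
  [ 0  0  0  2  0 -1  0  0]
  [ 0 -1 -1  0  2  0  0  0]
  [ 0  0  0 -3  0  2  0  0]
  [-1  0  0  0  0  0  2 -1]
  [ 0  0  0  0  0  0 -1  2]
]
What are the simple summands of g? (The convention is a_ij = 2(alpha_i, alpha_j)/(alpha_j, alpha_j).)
A6 + G2

The diagram associated to this matrix has two connected components: the simple roots {alpha_1, alpha_2, alpha_3, alpha_5, alpha_7, alpha_8} form a chain of 6 nodes with single edges (A_6), and {alpha_4, alpha_6} form two nodes joined by a triple edge (G_2). A semisimple Lie algebra decomposes uniquely as the direct sum of simple ideals, one per connected component of its Dynkin diagram, so g ≅ A_6 ⊕ G_2 (dimension 48 + 14 = 62).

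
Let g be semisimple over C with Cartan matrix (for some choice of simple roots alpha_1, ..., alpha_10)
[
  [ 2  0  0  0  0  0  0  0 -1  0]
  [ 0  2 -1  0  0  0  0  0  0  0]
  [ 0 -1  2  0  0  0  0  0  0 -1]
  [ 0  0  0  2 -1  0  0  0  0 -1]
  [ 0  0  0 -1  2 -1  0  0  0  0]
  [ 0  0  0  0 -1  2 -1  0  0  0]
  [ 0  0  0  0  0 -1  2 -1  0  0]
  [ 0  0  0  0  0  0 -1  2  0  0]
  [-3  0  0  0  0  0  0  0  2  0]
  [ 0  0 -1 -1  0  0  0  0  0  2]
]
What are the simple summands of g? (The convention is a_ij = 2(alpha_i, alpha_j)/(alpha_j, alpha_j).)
The diagram associated to this matrix has two connected components: the simple roots {alpha_2, alpha_3, alpha_4, alpha_5, alpha_6, alpha_7, alpha_8, alpha_10} form a chain of 8 nodes with single edges (A_8), and {alpha_1, alpha_9} form two nodes joined by a triple edge (G_2). A semisimple Lie algebra decomposes uniquely as the direct sum of simple ideals, one per connected component of its Dynkin diagram, so g ≅ A_8 ⊕ G_2 (dimension 80 + 14 = 94).

A8 + G2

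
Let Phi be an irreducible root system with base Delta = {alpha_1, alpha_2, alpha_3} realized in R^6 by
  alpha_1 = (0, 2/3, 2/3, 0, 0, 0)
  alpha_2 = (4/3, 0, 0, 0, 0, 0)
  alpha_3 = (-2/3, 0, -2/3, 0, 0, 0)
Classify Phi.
Compute the Cartan integers a_ij = 2(alpha_i, alpha_j)/(alpha_j, alpha_j); the resulting 3x3 Cartan matrix is
[[2, 0, -1], [0, 2, -2], [-1, -1, 2]].
The roots have two lengths (squared-length ratio 2:1); the short ones are alpha_{1,3}. The associated Dynkin diagram is a chain of 3 nodes with a double edge at one end; the terminal node there is the unique long simple root (C_3), so the type is C_3 (the algebra sp(6)).

C3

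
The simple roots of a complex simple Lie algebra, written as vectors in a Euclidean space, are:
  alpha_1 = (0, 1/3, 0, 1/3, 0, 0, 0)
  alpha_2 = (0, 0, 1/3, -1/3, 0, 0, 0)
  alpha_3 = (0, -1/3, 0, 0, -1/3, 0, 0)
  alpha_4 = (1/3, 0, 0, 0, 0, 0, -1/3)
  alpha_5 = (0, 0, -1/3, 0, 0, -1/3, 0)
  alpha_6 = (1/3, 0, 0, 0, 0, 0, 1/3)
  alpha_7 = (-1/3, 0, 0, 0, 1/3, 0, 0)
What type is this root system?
Compute the Cartan integers a_ij = 2(alpha_i, alpha_j)/(alpha_j, alpha_j); the resulting 7x7 Cartan matrix is
[[2, -1, -1, 0, 0, 0, 0], [-1, 2, 0, 0, -1, 0, 0], [-1, 0, 2, 0, 0, 0, -1], [0, 0, 0, 2, 0, 0, -1], [0, -1, 0, 0, 2, 0, 0], [0, 0, 0, 0, 0, 2, -1], [0, 0, -1, -1, 0, -1, 2]].
All simple roots have the same length, so the diagram is simply laced. The associated Dynkin diagram is a chain of 5 nodes with a fork of two nodes at one end (D_7), so the type is D_7 (the algebra so(14)).

D_7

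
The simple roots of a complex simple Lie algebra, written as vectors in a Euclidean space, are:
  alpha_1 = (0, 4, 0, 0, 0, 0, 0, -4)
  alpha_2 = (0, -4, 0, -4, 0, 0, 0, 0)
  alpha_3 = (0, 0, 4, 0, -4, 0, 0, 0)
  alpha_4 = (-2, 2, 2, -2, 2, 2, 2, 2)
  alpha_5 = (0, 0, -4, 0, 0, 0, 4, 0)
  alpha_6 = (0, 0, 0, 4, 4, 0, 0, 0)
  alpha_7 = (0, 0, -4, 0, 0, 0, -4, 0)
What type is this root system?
E_7

Compute the Cartan integers a_ij = 2(alpha_i, alpha_j)/(alpha_j, alpha_j); the resulting 7x7 Cartan matrix is
[[2, -1, 0, 0, 0, 0, 0], [-1, 2, 0, 0, 0, -1, 0], [0, 0, 2, 0, -1, -1, -1], [0, 0, 0, 2, 0, 0, -1], [0, 0, -1, 0, 2, 0, 0], [0, -1, -1, 0, 0, 2, 0], [0, 0, -1, -1, 0, 0, 2]].
All simple roots have the same length, so the diagram is simply laced. The associated Dynkin diagram is a chain of 6 nodes with one extra node attached to the third node from one end (E_7), so the type is E_7.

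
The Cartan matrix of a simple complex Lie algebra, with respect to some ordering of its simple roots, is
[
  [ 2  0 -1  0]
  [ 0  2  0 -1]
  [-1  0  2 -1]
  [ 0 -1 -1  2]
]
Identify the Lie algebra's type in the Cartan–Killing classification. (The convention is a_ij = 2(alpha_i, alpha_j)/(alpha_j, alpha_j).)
type A_4

The matrix has rank 4 with 2's on the diagonal. Reading the off-diagonal entries as Dynkin edges (a single edge where a_ij = a_ji = -1; a double or triple edge where a_ij * a_ji = 2 or 3), the diagram is a chain of 4 nodes with single edges (A_4). One simple-root ordering that puts it in standard form is (alpha_2, alpha_4, alpha_3, alpha_1). So the algebra is type A_4, i.e. sl(5).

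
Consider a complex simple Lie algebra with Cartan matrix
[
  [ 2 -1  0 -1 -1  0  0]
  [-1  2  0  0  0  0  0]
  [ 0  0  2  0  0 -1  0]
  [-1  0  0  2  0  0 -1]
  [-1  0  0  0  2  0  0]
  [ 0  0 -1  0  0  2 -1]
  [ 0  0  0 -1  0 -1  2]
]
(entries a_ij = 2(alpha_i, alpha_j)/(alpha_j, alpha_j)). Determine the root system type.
The matrix has rank 7 with 2's on the diagonal. Reading the off-diagonal entries as Dynkin edges (a single edge where a_ij = a_ji = -1; a double or triple edge where a_ij * a_ji = 2 or 3), the diagram is a chain of 5 nodes with a fork of two nodes at one end (D_7). One simple-root ordering that puts it in standard form is (alpha_3, alpha_6, alpha_7, alpha_4, alpha_1, alpha_5, alpha_2). So the algebra is type D_7, i.e. so(14).

D_7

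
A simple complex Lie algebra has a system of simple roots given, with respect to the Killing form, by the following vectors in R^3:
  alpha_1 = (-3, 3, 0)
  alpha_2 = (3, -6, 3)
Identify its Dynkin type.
Compute the Cartan integers a_ij = 2(alpha_i, alpha_j)/(alpha_j, alpha_j); the resulting 2x2 Cartan matrix is
[[2, -1], [-3, 2]].
The roots have two lengths (squared-length ratio 3:1); the short ones are alpha_{1}. The associated Dynkin diagram is two nodes joined by a triple edge (G_2), so the type is G_2.

G_2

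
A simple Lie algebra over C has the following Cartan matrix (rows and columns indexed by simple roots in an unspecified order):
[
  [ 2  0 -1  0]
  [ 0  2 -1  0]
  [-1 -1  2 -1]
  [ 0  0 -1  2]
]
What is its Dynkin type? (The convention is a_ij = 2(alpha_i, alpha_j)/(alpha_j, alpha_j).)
D4

The matrix has rank 4 with 2's on the diagonal. Reading the off-diagonal entries as Dynkin edges (a single edge where a_ij = a_ji = -1; a double or triple edge where a_ij * a_ji = 2 or 3), the diagram is a chain of 2 nodes with a fork of two nodes at one end (D_4). One simple-root ordering that puts it in standard form is (alpha_1, alpha_3, alpha_4, alpha_2). So the algebra is type D_4, i.e. so(8).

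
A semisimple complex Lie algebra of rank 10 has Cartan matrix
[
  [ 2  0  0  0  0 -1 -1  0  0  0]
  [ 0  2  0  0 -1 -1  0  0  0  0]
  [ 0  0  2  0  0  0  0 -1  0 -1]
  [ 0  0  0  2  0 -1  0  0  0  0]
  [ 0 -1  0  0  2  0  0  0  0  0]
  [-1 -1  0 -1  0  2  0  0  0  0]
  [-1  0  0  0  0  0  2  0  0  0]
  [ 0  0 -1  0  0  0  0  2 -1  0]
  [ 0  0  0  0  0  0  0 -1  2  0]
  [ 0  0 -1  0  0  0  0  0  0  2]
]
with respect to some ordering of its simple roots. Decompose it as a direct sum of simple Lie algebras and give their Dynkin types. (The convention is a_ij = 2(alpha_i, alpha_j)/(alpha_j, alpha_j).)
A4 ⊕ E6

The diagram associated to this matrix has two connected components: the simple roots {alpha_3, alpha_8, alpha_9, alpha_10} form a chain of 4 nodes with single edges (A_4), and {alpha_1, alpha_2, alpha_4, alpha_5, alpha_6, alpha_7} form a chain of 5 nodes with one extra node attached to the third node from one end (E_6). A semisimple Lie algebra decomposes uniquely as the direct sum of simple ideals, one per connected component of its Dynkin diagram, so g ≅ A_4 ⊕ E_6 (dimension 24 + 78 = 102).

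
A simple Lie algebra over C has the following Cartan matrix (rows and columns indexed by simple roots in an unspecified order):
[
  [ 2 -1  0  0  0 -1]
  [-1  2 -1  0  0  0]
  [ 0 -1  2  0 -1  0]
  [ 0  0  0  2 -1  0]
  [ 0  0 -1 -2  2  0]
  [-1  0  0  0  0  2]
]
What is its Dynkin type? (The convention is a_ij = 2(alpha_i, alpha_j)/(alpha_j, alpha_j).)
B_6

The matrix has rank 6 with 2's on the diagonal. Reading the off-diagonal entries as Dynkin edges (a single edge where a_ij = a_ji = -1; a double or triple edge where a_ij * a_ji = 2 or 3), the diagram is a chain of 6 nodes with a double edge at one end; the terminal node there is the unique short simple root (B_6). One simple-root ordering that puts it in standard form is (alpha_6, alpha_1, alpha_2, alpha_3, alpha_5, alpha_4). So the algebra is type B_6, i.e. so(13).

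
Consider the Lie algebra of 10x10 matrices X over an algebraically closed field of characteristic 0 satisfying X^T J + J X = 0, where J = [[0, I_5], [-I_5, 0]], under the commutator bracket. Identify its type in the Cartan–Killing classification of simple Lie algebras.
This is sp(10), which has dimension 10(10+1)/2 = 55 and rank 10/2 = 5. In the classification of classical Lie algebras, the symplectic algebra sp(2n) has type C_n; here n = 5, so the Dynkin diagram is a chain of 5 nodes with a double edge at one end; the terminal node there is the unique long simple root (C_5). Hence the type is C_5.

C_5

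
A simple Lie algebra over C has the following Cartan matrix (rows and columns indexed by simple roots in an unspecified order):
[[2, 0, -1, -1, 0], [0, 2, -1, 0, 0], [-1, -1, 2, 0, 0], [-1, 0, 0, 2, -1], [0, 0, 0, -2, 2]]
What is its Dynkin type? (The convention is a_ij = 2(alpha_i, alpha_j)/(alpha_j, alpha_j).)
The matrix has rank 5 with 2's on the diagonal. Reading the off-diagonal entries as Dynkin edges (a single edge where a_ij = a_ji = -1; a double or triple edge where a_ij * a_ji = 2 or 3), the diagram is a chain of 5 nodes with a double edge at one end; the terminal node there is the unique long simple root (C_5). One simple-root ordering that puts it in standard form is (alpha_2, alpha_3, alpha_1, alpha_4, alpha_5). So the algebra is type C_5, i.e. sp(10).

type C_5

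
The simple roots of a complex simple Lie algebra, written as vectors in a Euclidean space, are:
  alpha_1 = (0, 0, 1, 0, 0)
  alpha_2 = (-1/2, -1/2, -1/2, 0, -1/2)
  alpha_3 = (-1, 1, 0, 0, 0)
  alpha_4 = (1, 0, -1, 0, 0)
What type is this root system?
type F_4

Compute the Cartan integers a_ij = 2(alpha_i, alpha_j)/(alpha_j, alpha_j); the resulting 4x4 Cartan matrix is
[[2, -1, 0, -1], [-1, 2, 0, 0], [0, 0, 2, -1], [-2, 0, -1, 2]].
The roots have two lengths (squared-length ratio 2:1); the short ones are alpha_{1,2}. The associated Dynkin diagram is a chain of 4 nodes with a double edge between the middle two (F_4), so the type is F_4.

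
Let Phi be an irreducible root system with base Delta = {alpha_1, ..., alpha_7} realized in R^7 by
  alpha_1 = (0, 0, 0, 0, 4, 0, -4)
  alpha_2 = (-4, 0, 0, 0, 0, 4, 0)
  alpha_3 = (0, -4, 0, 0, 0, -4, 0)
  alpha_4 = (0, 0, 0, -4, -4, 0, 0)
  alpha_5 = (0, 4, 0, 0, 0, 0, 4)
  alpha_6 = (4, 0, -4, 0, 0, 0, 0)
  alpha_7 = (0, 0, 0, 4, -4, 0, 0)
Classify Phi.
Compute the Cartan integers a_ij = 2(alpha_i, alpha_j)/(alpha_j, alpha_j); the resulting 7x7 Cartan matrix is
[[2, 0, 0, -1, -1, 0, -1], [0, 2, -1, 0, 0, -1, 0], [0, -1, 2, 0, -1, 0, 0], [-1, 0, 0, 2, 0, 0, 0], [-1, 0, -1, 0, 2, 0, 0], [0, -1, 0, 0, 0, 2, 0], [-1, 0, 0, 0, 0, 0, 2]].
All simple roots have the same length, so the diagram is simply laced. The associated Dynkin diagram is a chain of 5 nodes with a fork of two nodes at one end (D_7), so the type is D_7 (the algebra so(14)).

D7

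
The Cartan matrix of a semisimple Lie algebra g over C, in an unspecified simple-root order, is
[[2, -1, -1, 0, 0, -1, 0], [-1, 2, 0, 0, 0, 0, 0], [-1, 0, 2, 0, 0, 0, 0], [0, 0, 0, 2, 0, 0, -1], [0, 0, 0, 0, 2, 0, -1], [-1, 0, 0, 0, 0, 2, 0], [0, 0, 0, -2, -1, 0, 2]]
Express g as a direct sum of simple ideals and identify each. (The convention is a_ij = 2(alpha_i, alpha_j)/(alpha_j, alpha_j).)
B_3 + D_4

The diagram associated to this matrix has two connected components: the simple roots {alpha_4, alpha_5, alpha_7} form a chain of 3 nodes with a double edge at one end; the terminal node there is the unique short simple root (B_3), and {alpha_1, alpha_2, alpha_3, alpha_6} form a chain of 2 nodes with a fork of two nodes at one end (D_4). A semisimple Lie algebra decomposes uniquely as the direct sum of simple ideals, one per connected component of its Dynkin diagram, so g ≅ B_3 ⊕ D_4 (dimension 21 + 28 = 49).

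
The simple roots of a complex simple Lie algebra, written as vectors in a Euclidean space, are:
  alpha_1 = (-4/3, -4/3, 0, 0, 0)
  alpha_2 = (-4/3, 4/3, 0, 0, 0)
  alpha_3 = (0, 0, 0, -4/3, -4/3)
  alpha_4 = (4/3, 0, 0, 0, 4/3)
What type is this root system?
D_4

Compute the Cartan integers a_ij = 2(alpha_i, alpha_j)/(alpha_j, alpha_j); the resulting 4x4 Cartan matrix is
[[2, 0, 0, -1], [0, 2, 0, -1], [0, 0, 2, -1], [-1, -1, -1, 2]].
All simple roots have the same length, so the diagram is simply laced. The associated Dynkin diagram is a chain of 2 nodes with a fork of two nodes at one end (D_4), so the type is D_4 (the algebra so(8)).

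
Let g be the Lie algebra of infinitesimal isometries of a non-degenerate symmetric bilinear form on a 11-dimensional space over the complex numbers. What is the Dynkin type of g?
This is so(11) with 11 odd, which has dimension 11(11-1)/2 = 55 and rank (11-1)/2 = 5. In the classification of classical Lie algebras, the orthogonal algebra so(2n+1) in an odd number of variables has type B_n; here n = 5, so the Dynkin diagram is a chain of 5 nodes with a double edge at one end; the terminal node there is the unique short simple root (B_5). Hence the type is B_5.

B_5 (so(11))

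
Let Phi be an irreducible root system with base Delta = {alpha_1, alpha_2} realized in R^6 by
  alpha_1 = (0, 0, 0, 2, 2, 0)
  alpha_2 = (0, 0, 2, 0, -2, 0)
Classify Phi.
A_2 (sl(3))

Compute the Cartan integers a_ij = 2(alpha_i, alpha_j)/(alpha_j, alpha_j); the resulting 2x2 Cartan matrix is
[[2, -1], [-1, 2]].
All simple roots have the same length, so the diagram is simply laced. The associated Dynkin diagram is a chain of 2 nodes with single edges (A_2), so the type is A_2 (the algebra sl(3)).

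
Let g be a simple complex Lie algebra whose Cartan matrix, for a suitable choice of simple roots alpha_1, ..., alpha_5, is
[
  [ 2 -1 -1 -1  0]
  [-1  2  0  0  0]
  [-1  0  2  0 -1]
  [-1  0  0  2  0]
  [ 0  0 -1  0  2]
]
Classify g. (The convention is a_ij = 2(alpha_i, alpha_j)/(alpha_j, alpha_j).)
The matrix has rank 5 with 2's on the diagonal. Reading the off-diagonal entries as Dynkin edges (a single edge where a_ij = a_ji = -1; a double or triple edge where a_ij * a_ji = 2 or 3), the diagram is a chain of 3 nodes with a fork of two nodes at one end (D_5). One simple-root ordering that puts it in standard form is (alpha_5, alpha_3, alpha_1, alpha_4, alpha_2). So the algebra is type D_5, i.e. so(10).

D_5 (so(10))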